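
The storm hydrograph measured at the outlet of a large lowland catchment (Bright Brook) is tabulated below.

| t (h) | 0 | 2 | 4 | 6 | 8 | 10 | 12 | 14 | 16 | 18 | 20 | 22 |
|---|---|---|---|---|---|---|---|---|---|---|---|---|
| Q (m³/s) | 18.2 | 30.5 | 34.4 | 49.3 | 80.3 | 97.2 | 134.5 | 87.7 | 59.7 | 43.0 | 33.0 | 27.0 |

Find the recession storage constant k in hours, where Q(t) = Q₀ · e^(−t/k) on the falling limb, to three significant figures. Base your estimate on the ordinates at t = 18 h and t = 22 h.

On the falling limb, Q drops from 43.0 to 27.0 m³/s between t = 18 h and t = 22 h (Δt = 4 h).
k = −Δt / ln(Q₂/Q₁) = −4 / ln(27.0/43.0) = 8.60 h.

k ≈ 8.60 h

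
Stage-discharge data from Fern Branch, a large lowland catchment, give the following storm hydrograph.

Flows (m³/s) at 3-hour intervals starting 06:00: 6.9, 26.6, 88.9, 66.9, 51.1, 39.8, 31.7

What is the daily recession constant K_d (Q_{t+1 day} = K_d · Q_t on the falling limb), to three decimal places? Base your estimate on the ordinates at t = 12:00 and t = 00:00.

Between t = 12:00 and t = 00:00 the flow falls from 88.9 to 31.7 m³/s over 4×3 h = 12 h.
Per-interval ratio K = (31.7/88.9)^(1/4) = 0.7728; K_d = K^(24/3) = 0.127.

K_d ≈ 0.127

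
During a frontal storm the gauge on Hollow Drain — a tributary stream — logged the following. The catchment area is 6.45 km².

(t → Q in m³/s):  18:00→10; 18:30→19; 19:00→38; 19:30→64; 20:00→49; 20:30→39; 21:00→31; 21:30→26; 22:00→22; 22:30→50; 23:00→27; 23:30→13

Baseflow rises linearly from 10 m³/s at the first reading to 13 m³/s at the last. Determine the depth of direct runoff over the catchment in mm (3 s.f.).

d ≈ 69.8 mm

Direct runoff: 0.00, 8.73, 27.45, 53.18, 37.91, 27.64, 19.36, 14.09, 9.82, 37.55, 14.27, 0.00 m³/s; ΣQ_DR = 250.0 m³/s.
V = ΣQ_DR · Δt = 250.0 × 1800 s = 4.500 × 10^5 m³.
Over A = 6.45 km², depth = V / A = 69.8 mm.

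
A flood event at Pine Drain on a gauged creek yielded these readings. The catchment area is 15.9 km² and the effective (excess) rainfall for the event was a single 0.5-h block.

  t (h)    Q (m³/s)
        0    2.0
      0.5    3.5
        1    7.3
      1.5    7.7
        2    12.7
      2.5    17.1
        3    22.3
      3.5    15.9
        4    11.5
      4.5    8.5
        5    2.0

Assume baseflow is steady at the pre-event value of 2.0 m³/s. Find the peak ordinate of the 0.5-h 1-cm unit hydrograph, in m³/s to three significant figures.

U_p ≈ 20.3 m³/s

Direct runoff: 0.0, 1.5, 5.3, 5.7, 10.7, 15.1, 20.3, 13.9, 9.5, 6.5, 0.0 m³/s; ΣQ_DR = 88.50 m³/s, peak = 20.3 m³/s.
Runoff depth d = ΣQ_DR·Δt / A = 88.50 × 1800 / (15.9 km²) = 10.02 mm.
The 1-cm UH is the DRH scaled by (10 mm)/d, so U_p = 20.3 × 10/10.02 = 20.3 m³/s.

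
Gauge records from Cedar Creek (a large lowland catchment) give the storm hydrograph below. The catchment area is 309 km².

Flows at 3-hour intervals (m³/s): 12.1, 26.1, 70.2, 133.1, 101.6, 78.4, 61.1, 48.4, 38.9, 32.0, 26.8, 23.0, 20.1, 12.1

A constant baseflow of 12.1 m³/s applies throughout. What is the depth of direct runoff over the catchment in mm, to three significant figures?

d ≈ 18.0 mm

Direct runoff: 0.0, 14.0, 58.1, 121.0, 89.5, 66.3, 49.0, 36.3, 26.8, 19.9, 14.7, 10.9, 8.0, 0.0 m³/s; ΣQ_DR = 514.5 m³/s.
V = ΣQ_DR · Δt = 514.5 × 10800 s = 5.557 × 10^6 m³.
Over A = 309 km², depth = V / A = 18.0 mm.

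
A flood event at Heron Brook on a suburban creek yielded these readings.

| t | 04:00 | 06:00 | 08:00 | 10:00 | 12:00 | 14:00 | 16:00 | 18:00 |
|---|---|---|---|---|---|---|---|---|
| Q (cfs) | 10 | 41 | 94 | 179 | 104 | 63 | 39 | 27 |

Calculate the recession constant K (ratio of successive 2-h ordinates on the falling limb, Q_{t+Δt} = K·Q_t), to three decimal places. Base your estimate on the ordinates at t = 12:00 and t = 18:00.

K ≈ 0.638

Using the recession-limb readings at t = 12:00 and t = 18:00: Q falls from 104 to 27 cfs over 3 intervals.
K = (Q₂/Q₁)^(1/3) = (27/104)^(1/3) = 0.638.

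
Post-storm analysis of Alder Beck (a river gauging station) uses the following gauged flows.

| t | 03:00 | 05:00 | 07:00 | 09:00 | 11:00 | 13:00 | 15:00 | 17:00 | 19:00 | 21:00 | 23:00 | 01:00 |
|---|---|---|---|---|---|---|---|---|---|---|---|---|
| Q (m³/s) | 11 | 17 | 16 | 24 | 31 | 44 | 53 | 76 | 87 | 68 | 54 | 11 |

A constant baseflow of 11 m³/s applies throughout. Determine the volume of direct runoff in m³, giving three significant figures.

V ≈ 2.59 × 10^6 m³

Direct-runoff ordinates (Q − Q_b): 0.0, 6.0, 5.0, 13.0, 20.0, 33.0, 42.0, 65.0, 76.0, 57.0, 43.0, 0.0 m³/s.
ΣQ_DR = 360.0 m³/s.
With Δt = 2 h = 7200 s, V = ΣQ_DR · Δt = 360.0 × 7200 = 2.59 × 10^6 m³.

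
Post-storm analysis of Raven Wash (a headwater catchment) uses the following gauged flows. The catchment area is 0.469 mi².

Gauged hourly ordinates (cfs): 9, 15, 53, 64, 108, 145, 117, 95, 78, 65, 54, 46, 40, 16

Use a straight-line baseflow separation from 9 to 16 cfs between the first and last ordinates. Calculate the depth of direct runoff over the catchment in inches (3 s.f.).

Direct runoff: 0.00, 5.46, 42.92, 53.38, 96.85, 133.31, 104.77, 82.23, 64.69, 51.15, 39.62, 31.08, 24.54, 0.00 cfs; ΣQ_DR = 730.0 cfs.
V = ΣQ_DR · Δt = 730.0 × 3600 s = 2.628 × 10^6 ft³.
Over A = 0.469 mi², depth = V / A = 2.41 in.

d ≈ 2.41 in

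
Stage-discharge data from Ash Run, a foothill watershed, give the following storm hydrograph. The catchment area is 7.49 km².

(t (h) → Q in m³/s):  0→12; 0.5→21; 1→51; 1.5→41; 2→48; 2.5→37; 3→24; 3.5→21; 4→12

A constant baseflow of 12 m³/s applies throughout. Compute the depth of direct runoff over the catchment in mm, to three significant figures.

Direct runoff: 0.0, 9.0, 39.0, 29.0, 36.0, 25.0, 12.0, 9.0, 0.0 m³/s; ΣQ_DR = 159.0 m³/s.
V = ΣQ_DR · Δt = 159.0 × 1800 s = 2.862 × 10^5 m³.
Over A = 7.49 km², depth = V / A = 38.2 mm.

d ≈ 38.2 mm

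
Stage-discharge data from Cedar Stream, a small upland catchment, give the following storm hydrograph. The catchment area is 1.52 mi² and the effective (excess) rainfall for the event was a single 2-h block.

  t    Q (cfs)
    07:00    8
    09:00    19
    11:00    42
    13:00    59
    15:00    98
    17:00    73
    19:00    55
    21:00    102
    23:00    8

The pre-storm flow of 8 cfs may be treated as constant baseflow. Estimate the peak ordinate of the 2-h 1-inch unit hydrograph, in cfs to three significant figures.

U_p ≈ 118 cfs

Direct runoff: 0.0, 11.0, 34.0, 51.0, 90.0, 65.0, 47.0, 94.0, 0.0 cfs; ΣQ_DR = 392.0 cfs, peak = 94.0 cfs.
Runoff depth d = ΣQ_DR·Δt / A = 392.0 × 7200 / (1.52 mi²) = 0.7993 in.
The 1-inch UH is the DRH scaled by (1 in)/d, so U_p = 94.0 × 1/0.7993 = 118 cfs.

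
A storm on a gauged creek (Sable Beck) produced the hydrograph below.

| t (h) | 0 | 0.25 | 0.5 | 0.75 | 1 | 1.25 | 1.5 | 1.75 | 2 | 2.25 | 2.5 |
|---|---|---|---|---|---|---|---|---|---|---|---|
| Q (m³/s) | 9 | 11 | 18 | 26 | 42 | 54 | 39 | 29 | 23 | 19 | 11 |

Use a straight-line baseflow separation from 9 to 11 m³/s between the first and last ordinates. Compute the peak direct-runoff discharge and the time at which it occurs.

Subtracting baseflow gives direct-runoff ordinates: 0.00, 1.80, 8.60, 16.40, 32.20, 44.00, 28.80, 18.60, 12.40, 8.20, 0.00 m³/s.
The maximum is 44.00 m³/s, occurring at the reading for t = 1.25 h.

Q_p = 44.00 m³/s at t = 1.25 h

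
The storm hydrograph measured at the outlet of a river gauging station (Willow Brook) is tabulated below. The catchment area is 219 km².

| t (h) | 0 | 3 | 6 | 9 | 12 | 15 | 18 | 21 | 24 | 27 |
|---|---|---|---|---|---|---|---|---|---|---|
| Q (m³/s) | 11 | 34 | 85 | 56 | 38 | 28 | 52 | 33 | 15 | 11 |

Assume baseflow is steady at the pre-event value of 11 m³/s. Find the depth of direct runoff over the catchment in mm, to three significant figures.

Direct runoff: 0.0, 23.0, 74.0, 45.0, 27.0, 17.0, 41.0, 22.0, 4.0, 0.0 m³/s; ΣQ_DR = 253.0 m³/s.
V = ΣQ_DR · Δt = 253.0 × 10800 s = 2.732 × 10^6 m³.
Over A = 219 km², depth = V / A = 12.5 mm.

d ≈ 12.5 mm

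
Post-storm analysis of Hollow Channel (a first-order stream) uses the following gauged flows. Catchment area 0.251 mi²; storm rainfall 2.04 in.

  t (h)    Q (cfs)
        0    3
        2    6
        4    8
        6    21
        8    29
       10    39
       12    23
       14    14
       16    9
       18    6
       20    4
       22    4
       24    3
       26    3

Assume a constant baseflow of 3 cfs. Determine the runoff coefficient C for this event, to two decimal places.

ΣQ_DR = 130.0 cfs; V = ΣQ_DR·Δt = 9.360 × 10^5 ft³.
Runoff depth d = V / A = 1.605 in.
C = d / P = 1.605 / 2.04 = 0.79.

C ≈ 0.79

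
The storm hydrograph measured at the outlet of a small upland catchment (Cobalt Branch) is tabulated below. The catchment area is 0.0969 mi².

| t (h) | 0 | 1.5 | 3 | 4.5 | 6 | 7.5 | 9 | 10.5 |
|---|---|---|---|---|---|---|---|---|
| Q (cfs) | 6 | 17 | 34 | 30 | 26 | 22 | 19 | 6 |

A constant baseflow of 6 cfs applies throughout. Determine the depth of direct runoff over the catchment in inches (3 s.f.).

d ≈ 2.69 in

Direct runoff: 0.0, 11.0, 28.0, 24.0, 20.0, 16.0, 13.0, 0.0 cfs; ΣQ_DR = 112.0 cfs.
V = ΣQ_DR · Δt = 112.0 × 5400 s = 6.048 × 10^5 ft³.
Over A = 0.0969 mi², depth = V / A = 2.69 in.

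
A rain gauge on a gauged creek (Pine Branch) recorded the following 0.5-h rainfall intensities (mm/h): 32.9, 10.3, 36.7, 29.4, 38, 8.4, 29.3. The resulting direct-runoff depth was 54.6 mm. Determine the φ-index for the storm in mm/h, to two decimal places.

Only the 5 blocks with intensity above φ contribute runoff: 32.9, 36.7, 29.4, 38, 29.3 mm/h.
Σ(I−φ)·Δt = d  ⇒  (32.9+36.7+29.4+38+29.3 − 5φ)·0.5 = 54.6
φ = (166.3 − 54.6/0.5) / 5 = 11.42 mm/h.

φ ≈ 11.42 mm/h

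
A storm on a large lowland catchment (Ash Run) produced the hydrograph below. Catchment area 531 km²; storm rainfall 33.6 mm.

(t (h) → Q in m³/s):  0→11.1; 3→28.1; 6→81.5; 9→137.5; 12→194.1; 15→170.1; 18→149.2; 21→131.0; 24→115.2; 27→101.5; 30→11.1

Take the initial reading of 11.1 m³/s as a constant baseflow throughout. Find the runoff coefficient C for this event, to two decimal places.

ΣQ_DR = 1008 m³/s; V = ΣQ_DR·Δt = 1.089 × 10^7 m³.
Runoff depth d = V / A = 20.51 mm.
C = d / P = 20.51 / 33.6 = 0.61.

C ≈ 0.61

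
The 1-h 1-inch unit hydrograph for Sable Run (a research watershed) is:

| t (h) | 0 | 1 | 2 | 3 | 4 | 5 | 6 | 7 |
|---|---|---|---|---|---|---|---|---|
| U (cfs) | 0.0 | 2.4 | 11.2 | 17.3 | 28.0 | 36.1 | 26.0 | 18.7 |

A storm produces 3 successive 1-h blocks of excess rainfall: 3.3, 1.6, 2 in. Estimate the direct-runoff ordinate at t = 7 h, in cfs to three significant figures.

Q ≈ 176 cfs

By discrete convolution, Q_j = Σ (P_i / 1 in) · U_{j−i}.
At t = 7 h (j=7): Q = (3.3/1)·18.7 + (1.6/1)·26.0 + (2/1)·36.1 = 176 cfs.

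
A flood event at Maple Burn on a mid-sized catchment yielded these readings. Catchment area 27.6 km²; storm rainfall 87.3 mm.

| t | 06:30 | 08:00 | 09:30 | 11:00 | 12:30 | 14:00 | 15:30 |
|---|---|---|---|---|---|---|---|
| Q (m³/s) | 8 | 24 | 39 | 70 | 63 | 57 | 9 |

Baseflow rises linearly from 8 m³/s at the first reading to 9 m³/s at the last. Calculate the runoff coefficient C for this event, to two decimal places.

C ≈ 0.47

ΣQ_DR = 210.5 m³/s; V = ΣQ_DR·Δt = 1.137 × 10^6 m³.
Runoff depth d = V / A = 41.18 mm.
C = d / P = 41.18 / 87.3 = 0.47.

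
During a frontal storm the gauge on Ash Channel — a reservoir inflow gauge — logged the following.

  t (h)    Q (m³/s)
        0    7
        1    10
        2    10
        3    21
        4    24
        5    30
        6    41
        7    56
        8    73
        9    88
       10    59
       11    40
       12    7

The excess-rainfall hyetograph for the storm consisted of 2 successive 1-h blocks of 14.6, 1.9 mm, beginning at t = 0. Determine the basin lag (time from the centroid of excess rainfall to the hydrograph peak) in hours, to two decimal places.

t_L ≈ 8.38 h

Centroid of excess rainfall: t_c = Σ P_i·t̄_i / ΣP_i = 0.6152 h (block centres at 0.5, 1.5 h).
Hydrograph peak occurs at t = 9 h, so basin lag t_L = 9 − 0.6152 = 8.38 h.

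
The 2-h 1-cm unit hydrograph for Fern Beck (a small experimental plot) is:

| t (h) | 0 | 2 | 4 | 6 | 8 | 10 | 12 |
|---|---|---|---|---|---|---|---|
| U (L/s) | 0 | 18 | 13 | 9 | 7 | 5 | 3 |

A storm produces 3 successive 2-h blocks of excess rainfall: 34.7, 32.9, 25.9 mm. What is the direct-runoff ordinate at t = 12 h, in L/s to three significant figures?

Q ≈ 45.0 L/s

By discrete convolution, Q_j = Σ (P_i / 10 mm) · U_{j−i}.
At t = 12 h (j=6): Q = (34.7/10)·3 + (32.9/10)·5 + (25.9/10)·7 = 45.0 L/s.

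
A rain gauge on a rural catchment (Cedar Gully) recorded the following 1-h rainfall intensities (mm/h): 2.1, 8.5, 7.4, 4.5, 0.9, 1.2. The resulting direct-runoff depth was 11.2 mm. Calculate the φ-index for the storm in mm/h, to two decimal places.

φ ≈ 3.07 mm/h

Only the 3 blocks with intensity above φ contribute runoff: 8.5, 7.4, 4.5 mm/h.
Σ(I−φ)·Δt = d  ⇒  (8.5+7.4+4.5 − 3φ)·1 = 11.2
φ = (20.40 − 11.2/1) / 3 = 3.07 mm/h.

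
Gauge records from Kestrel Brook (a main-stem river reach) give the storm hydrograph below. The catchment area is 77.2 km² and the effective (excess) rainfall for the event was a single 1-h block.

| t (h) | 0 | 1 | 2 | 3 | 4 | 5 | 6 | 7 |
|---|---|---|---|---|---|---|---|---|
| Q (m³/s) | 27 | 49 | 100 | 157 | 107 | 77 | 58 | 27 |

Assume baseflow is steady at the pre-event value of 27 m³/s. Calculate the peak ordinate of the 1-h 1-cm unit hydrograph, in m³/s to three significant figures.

U_p ≈ 72.2 m³/s

Direct runoff: 0.0, 22.0, 73.0, 130.0, 80.0, 50.0, 31.0, 0.0 m³/s; ΣQ_DR = 386.0 m³/s, peak = 130.0 m³/s.
Runoff depth d = ΣQ_DR·Δt / A = 386.0 × 3600 / (77.2 km²) = 18.00 mm.
The 1-cm UH is the DRH scaled by (10 mm)/d, so U_p = 130.0 × 10/18.00 = 72.2 m³/s.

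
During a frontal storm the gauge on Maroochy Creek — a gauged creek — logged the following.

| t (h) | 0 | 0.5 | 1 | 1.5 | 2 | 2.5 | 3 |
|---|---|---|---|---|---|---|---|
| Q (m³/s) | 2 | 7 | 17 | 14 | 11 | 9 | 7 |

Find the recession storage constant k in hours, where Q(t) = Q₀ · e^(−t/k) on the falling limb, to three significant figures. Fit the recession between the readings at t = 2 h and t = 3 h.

k ≈ 2.21 h

On the falling limb, Q drops from 11 to 7 m³/s between t = 2 h and t = 3 h (Δt = 1 h).
k = −Δt / ln(Q₂/Q₁) = −1 / ln(7/11) = 2.21 h.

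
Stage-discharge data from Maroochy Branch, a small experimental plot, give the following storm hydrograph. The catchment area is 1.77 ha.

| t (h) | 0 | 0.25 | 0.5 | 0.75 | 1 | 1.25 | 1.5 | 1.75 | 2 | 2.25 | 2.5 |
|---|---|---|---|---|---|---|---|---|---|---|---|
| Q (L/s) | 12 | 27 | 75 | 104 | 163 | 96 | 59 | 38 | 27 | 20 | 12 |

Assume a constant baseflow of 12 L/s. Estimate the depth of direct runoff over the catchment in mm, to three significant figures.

Direct runoff: 0.0, 15.0, 63.0, 92.0, 151.0, 84.0, 47.0, 26.0, 15.0, 8.0, 0.0 L/s; ΣQ_DR = 501.0 L/s.
V = ΣQ_DR · Δt = 501.0 × 900 s = 4.509 × 10^5 L.
Over A = 1.77 ha, depth = V / A = 25.5 mm.

d ≈ 25.5 mm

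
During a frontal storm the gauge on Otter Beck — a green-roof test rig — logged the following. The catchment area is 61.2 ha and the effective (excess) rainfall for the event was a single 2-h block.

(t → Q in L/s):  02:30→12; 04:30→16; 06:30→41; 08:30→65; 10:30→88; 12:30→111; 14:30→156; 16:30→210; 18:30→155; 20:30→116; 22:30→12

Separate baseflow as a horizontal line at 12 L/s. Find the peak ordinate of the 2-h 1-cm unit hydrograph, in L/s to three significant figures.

Direct runoff: 0.0, 4.0, 29.0, 53.0, 76.0, 99.0, 144.0, 198.0, 143.0, 104.0, 0.0 L/s; ΣQ_DR = 850.0 L/s, peak = 198.0 L/s.
Runoff depth d = ΣQ_DR·Δt / A = 850.0 × 7200 / (61.2 ha) = 10.00 mm.
The 1-cm UH is the DRH scaled by (10 mm)/d, so U_p = 198.0 × 10/10.00 = 198 L/s.

U_p ≈ 198 L/s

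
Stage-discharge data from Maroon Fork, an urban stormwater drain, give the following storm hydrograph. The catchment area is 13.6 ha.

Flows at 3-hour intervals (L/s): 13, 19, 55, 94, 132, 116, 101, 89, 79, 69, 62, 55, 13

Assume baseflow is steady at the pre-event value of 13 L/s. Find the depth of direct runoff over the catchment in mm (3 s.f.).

d ≈ 57.8 mm

Direct runoff: 0.0, 6.0, 42.0, 81.0, 119.0, 103.0, 88.0, 76.0, 66.0, 56.0, 49.0, 42.0, 0.0 L/s; ΣQ_DR = 728.0 L/s.
V = ΣQ_DR · Δt = 728.0 × 10800 s = 7.862 × 10^6 L.
Over A = 13.6 ha, depth = V / A = 57.8 mm.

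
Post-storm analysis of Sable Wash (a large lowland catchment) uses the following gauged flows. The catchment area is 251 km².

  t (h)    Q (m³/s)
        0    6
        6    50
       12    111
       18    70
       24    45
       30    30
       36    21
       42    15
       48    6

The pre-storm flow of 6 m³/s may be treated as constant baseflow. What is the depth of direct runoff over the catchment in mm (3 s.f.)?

Direct runoff: 0.0, 44.0, 105.0, 64.0, 39.0, 24.0, 15.0, 9.0, 0.0 m³/s; ΣQ_DR = 300.0 m³/s.
V = ΣQ_DR · Δt = 300.0 × 21600 s = 6.480 × 10^6 m³.
Over A = 251 km², depth = V / A = 25.8 mm.

d ≈ 25.8 mm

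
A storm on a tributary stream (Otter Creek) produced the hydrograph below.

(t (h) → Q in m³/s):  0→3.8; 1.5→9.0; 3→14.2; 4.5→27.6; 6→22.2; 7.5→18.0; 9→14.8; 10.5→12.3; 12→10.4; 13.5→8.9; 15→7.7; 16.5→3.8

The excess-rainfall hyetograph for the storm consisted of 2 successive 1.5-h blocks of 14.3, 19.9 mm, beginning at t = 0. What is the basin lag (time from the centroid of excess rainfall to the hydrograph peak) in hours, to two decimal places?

Centroid of excess rainfall: t_c = Σ P_i·t̄_i / ΣP_i = 1.6228 h (block centres at 0.75, 2.25 h).
Hydrograph peak occurs at t = 4.5 h, so basin lag t_L = 4.5 − 1.6228 = 2.88 h.

t_L ≈ 2.88 h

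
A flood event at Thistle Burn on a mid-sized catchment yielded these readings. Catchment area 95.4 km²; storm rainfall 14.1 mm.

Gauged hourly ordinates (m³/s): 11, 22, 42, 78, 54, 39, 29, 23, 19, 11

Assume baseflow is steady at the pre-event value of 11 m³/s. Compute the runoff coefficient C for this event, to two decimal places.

ΣQ_DR = 218.0 m³/s; V = ΣQ_DR·Δt = 7.848 × 10^5 m³.
Runoff depth d = V / A = 8.226 mm.
C = d / P = 8.226 / 14.1 = 0.58.

C ≈ 0.58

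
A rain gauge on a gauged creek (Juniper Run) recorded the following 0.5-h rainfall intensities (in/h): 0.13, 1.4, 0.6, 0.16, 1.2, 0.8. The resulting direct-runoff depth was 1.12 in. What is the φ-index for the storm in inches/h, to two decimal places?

φ ≈ 0.44 in/h

Only the 4 blocks with intensity above φ contribute runoff: 1.4, 0.6, 1.2, 0.8 in/h.
Σ(I−φ)·Δt = d  ⇒  (1.4+0.6+1.2+0.8 − 4φ)·0.5 = 1.12
φ = (4.000 − 1.12/0.5) / 4 = 0.44 in/h.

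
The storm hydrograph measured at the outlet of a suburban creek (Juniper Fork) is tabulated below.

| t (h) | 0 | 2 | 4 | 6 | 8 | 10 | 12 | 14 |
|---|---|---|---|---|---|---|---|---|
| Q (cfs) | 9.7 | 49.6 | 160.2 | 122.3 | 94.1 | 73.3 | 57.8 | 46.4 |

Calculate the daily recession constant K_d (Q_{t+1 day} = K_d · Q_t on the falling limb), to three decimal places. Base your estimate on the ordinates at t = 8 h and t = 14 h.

K_d ≈ 0.059

Between t = 8 h and t = 14 h the flow falls from 94.1 to 46.4 cfs over 3×2 h = 6 h.
Per-interval ratio K = (46.4/94.1)^(1/3) = 0.7900; K_d = K^(24/2) = 0.059.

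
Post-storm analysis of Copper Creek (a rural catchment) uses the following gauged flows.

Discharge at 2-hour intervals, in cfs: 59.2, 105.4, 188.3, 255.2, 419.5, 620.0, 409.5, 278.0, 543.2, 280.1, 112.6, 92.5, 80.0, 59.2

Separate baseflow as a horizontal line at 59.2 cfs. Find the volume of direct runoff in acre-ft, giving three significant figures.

Direct-runoff ordinates (Q − Q_b): 0.0, 46.2, 129.1, 196.0, 360.3, 560.8, 350.3, 218.8, 484.0, 220.9, 53.4, 33.3, 20.8, 0.0 cfs.
ΣQ_DR = 2674 cfs.
With Δt = 2 h = 7200 s, V = ΣQ_DR · Δt = 2674 × 7200 = 1.93 × 10^7 ft³ = 442 acre-ft.

V ≈ 442 acre-ft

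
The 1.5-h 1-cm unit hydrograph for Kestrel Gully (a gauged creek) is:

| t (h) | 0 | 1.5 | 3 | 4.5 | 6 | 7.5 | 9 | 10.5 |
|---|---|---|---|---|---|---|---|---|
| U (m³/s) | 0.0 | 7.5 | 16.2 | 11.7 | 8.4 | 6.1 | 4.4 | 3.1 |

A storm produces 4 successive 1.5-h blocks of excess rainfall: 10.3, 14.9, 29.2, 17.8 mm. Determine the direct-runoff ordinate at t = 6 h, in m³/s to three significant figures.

By discrete convolution, Q_j = Σ (P_i / 10 mm) · U_{j−i}.
At t = 6 h (j=4): Q = (10.3/10)·8.4 + (14.9/10)·11.7 + (29.2/10)·16.2 + (17.8/10)·7.5 = 86.7 m³/s.

Q ≈ 86.7 m³/s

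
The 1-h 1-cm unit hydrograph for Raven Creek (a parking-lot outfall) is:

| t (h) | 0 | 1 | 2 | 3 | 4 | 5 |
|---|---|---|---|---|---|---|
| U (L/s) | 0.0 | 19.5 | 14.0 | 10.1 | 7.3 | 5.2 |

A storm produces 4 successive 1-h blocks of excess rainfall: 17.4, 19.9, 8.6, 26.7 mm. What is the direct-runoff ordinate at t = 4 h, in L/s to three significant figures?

By discrete convolution, Q_j = Σ (P_i / 10 mm) · U_{j−i}.
At t = 4 h (j=4): Q = (17.4/10)·7.3 + (19.9/10)·10.1 + (8.6/10)·14.0 + (26.7/10)·19.5 = 96.9 L/s.

Q ≈ 96.9 L/s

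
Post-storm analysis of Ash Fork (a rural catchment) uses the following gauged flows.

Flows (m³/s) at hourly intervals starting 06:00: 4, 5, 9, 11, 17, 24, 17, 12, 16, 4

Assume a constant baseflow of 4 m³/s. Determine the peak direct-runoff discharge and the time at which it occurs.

Q_p = 20.0 m³/s at t = 11:00

Subtracting baseflow gives direct-runoff ordinates: 0.0, 1.0, 5.0, 7.0, 13.0, 20.0, 13.0, 8.0, 12.0, 0.0 m³/s.
The maximum is 20.0 m³/s, occurring at the reading for t = 11:00.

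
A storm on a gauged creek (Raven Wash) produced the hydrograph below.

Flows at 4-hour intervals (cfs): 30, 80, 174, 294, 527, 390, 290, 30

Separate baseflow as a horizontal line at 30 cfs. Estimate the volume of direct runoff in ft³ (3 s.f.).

Direct-runoff ordinates (Q − Q_b): 0.0, 50.0, 144.0, 264.0, 497.0, 360.0, 260.0, 0.0 cfs.
ΣQ_DR = 1575 cfs.
With Δt = 4 h = 14400 s, V = ΣQ_DR · Δt = 1575 × 14400 = 2.27 × 10^7 ft³.

V ≈ 2.27 × 10^7 ft³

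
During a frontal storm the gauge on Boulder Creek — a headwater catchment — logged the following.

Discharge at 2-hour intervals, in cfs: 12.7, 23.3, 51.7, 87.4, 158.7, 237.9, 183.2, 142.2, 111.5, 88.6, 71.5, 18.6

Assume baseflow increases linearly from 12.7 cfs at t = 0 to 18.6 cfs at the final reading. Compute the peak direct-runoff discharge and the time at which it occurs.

Q_p = 222.52 cfs at t = 10 h

Subtracting baseflow gives direct-runoff ordinates: 0.00, 10.06, 37.93, 73.09, 143.85, 222.52, 167.28, 125.75, 94.51, 71.07, 53.44, 0.00 cfs.
The maximum is 222.52 cfs, occurring at the reading for t = 10 h.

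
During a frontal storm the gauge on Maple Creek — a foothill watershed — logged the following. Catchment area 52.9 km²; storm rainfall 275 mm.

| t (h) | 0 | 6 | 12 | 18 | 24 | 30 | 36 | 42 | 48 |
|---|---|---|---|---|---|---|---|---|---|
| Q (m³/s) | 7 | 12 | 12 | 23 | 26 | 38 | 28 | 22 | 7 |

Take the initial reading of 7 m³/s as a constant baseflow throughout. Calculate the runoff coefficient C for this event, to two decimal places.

C ≈ 0.17

ΣQ_DR = 112.0 m³/s; V = ΣQ_DR·Δt = 2.419 × 10^6 m³.
Runoff depth d = V / A = 45.73 mm.
C = d / P = 45.73 / 275 = 0.17.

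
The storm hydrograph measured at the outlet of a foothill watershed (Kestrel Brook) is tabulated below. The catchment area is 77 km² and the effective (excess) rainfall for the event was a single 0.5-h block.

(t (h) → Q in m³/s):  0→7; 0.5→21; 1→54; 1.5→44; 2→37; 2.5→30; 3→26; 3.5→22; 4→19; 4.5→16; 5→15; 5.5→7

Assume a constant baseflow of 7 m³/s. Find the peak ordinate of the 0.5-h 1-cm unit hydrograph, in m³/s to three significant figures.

U_p ≈ 94.0 m³/s

Direct runoff: 0.0, 14.0, 47.0, 37.0, 30.0, 23.0, 19.0, 15.0, 12.0, 9.0, 8.0, 0.0 m³/s; ΣQ_DR = 214.0 m³/s, peak = 47.0 m³/s.
Runoff depth d = ΣQ_DR·Δt / A = 214.0 × 1800 / (77 km²) = 5.003 mm.
The 1-cm UH is the DRH scaled by (10 mm)/d, so U_p = 47.0 × 10/5.003 = 94.0 m³/s.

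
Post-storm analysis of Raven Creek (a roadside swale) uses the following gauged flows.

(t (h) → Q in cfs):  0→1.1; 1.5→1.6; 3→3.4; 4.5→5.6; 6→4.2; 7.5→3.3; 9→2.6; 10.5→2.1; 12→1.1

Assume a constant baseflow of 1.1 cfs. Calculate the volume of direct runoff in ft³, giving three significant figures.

Direct-runoff ordinates (Q − Q_b): 0.0, 0.5, 2.3, 4.5, 3.1, 2.2, 1.5, 1.0, 0.0 cfs.
ΣQ_DR = 15.10 cfs.
With Δt = 1.5 h = 5400 s, V = ΣQ_DR · Δt = 15.10 × 5400 = 81500 ft³.

V ≈ 81500 ft³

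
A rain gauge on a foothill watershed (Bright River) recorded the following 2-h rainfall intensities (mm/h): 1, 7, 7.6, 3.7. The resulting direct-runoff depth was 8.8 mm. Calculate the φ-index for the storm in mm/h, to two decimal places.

Only the 2 blocks with intensity above φ contribute runoff: 7, 7.6 mm/h.
Σ(I−φ)·Δt = d  ⇒  (7+7.6 − 2φ)·2 = 8.8
φ = (14.60 − 8.8/2) / 2 = 5.10 mm/h.

φ ≈ 5.10 mm/h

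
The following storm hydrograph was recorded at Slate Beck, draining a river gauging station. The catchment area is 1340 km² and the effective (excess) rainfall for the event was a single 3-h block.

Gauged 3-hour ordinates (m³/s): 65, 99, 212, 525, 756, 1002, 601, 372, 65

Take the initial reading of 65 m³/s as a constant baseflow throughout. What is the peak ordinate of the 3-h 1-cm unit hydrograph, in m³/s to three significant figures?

Direct runoff: 0.0, 34.0, 147.0, 460.0, 691.0, 937.0, 536.0, 307.0, 0.0 m³/s; ΣQ_DR = 3112 m³/s, peak = 937.0 m³/s.
Runoff depth d = ΣQ_DR·Δt / A = 3112 × 10800 / (1340 km²) = 25.08 mm.
The 1-cm UH is the DRH scaled by (10 mm)/d, so U_p = 937.0 × 10/25.08 = 374 m³/s.

U_p ≈ 374 m³/s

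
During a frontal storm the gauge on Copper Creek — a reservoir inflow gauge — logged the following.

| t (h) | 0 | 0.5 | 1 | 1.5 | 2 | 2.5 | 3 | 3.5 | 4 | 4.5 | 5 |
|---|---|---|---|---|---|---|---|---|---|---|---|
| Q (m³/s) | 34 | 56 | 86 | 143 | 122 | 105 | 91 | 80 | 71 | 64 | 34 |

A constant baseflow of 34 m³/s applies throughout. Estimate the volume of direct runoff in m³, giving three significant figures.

V ≈ 9.22 × 10^5 m³

Direct-runoff ordinates (Q − Q_b): 0.0, 22.0, 52.0, 109.0, 88.0, 71.0, 57.0, 46.0, 37.0, 30.0, 0.0 m³/s.
ΣQ_DR = 512.0 m³/s.
With Δt = 0.5 h = 1800 s, V = ΣQ_DR · Δt = 512.0 × 1800 = 9.22 × 10^5 m³.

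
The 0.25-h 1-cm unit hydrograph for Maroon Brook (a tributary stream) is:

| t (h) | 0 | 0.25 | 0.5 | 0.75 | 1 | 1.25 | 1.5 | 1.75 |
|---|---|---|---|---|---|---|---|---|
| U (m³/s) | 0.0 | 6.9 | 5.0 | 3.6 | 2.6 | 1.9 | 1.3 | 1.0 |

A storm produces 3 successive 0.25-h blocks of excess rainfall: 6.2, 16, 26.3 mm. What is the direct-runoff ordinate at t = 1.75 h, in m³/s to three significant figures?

Q ≈ 7.70 m³/s

By discrete convolution, Q_j = Σ (P_i / 10 mm) · U_{j−i}.
At t = 1.75 h (j=7): Q = (6.2/10)·1.0 + (16/10)·1.3 + (26.3/10)·1.9 = 7.70 m³/s.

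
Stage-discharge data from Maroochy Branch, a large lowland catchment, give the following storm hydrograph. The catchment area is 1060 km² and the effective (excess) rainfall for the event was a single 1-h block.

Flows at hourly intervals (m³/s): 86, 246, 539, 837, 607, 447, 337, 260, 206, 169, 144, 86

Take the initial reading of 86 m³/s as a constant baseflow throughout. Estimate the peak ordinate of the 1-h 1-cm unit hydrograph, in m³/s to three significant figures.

U_p ≈ 754 m³/s

Direct runoff: 0.0, 160.0, 453.0, 751.0, 521.0, 361.0, 251.0, 174.0, 120.0, 83.0, 58.0, 0.0 m³/s; ΣQ_DR = 2932 m³/s, peak = 751.0 m³/s.
Runoff depth d = ΣQ_DR·Δt / A = 2932 × 3600 / (1060 km²) = 9.958 mm.
The 1-cm UH is the DRH scaled by (10 mm)/d, so U_p = 751.0 × 10/9.958 = 754 m³/s.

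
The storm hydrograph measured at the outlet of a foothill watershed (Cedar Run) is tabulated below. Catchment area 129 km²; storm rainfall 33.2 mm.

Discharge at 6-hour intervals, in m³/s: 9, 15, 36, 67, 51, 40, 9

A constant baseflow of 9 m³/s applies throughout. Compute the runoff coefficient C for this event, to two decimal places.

ΣQ_DR = 164.0 m³/s; V = ΣQ_DR·Δt = 3.542 × 10^6 m³.
Runoff depth d = V / A = 27.46 mm.
C = d / P = 27.46 / 33.2 = 0.83.

C ≈ 0.83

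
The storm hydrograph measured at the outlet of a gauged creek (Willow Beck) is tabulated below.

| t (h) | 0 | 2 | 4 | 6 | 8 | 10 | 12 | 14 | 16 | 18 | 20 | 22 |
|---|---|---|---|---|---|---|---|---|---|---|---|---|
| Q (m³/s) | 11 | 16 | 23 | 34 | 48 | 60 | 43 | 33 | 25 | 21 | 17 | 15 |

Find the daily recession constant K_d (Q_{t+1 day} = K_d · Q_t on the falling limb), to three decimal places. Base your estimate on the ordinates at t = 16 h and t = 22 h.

K_d ≈ 0.130

Between t = 16 h and t = 22 h the flow falls from 25 to 15 m³/s over 3×2 h = 6 h.
Per-interval ratio K = (15/25)^(1/3) = 0.8434; K_d = K^(24/2) = 0.130.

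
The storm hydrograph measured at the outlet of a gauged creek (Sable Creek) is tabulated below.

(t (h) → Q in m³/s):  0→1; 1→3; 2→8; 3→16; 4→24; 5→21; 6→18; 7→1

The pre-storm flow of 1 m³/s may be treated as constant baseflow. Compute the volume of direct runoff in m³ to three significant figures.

Direct-runoff ordinates (Q − Q_b): 0.0, 2.0, 7.0, 15.0, 23.0, 20.0, 17.0, 0.0 m³/s.
ΣQ_DR = 84.00 m³/s.
With Δt = 1 h = 3600 s, V = ΣQ_DR · Δt = 84.00 × 3600 = 3.02 × 10^5 m³.

V ≈ 3.02 × 10^5 m³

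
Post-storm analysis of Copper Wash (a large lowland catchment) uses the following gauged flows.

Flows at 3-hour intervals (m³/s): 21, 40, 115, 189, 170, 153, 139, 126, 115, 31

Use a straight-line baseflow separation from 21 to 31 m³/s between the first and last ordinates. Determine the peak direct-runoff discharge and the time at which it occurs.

Subtracting baseflow gives direct-runoff ordinates: 0.00, 17.89, 91.78, 164.67, 144.56, 126.44, 111.33, 97.22, 85.11, 0.00 m³/s.
The maximum is 164.67 m³/s, occurring at the reading for t = 9 h.

Q_p = 164.67 m³/s at t = 9 h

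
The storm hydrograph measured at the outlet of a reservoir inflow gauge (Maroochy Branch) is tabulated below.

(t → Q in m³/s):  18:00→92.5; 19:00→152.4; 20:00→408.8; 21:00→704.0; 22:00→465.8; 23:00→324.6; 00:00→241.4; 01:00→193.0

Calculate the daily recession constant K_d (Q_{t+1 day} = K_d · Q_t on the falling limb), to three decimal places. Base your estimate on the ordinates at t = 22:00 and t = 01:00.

K_d ≈ 0.001

Between t = 22:00 and t = 01:00 the flow falls from 465.8 to 193.0 m³/s over 3×1 h = 3 h.
Per-interval ratio K = (193.0/465.8)^(1/3) = 0.7455; K_d = K^(24/1) = 0.001.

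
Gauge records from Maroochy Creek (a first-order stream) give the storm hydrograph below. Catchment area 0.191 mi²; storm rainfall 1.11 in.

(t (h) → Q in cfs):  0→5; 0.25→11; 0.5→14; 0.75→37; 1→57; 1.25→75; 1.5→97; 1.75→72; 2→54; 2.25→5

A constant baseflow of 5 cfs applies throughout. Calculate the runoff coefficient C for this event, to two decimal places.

C ≈ 0.69

ΣQ_DR = 377.0 cfs; V = ΣQ_DR·Δt = 3.393 × 10^5 ft³.
Runoff depth d = V / A = 0.7647 in.
C = d / P = 0.7647 / 1.11 = 0.69.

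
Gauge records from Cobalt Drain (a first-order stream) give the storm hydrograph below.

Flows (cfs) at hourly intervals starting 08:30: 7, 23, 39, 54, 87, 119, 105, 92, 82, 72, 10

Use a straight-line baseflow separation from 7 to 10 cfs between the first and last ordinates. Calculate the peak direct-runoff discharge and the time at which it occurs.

Subtracting baseflow gives direct-runoff ordinates: 0.00, 15.70, 31.40, 46.10, 78.80, 110.50, 96.20, 82.90, 72.60, 62.30, 0.00 cfs.
The maximum is 110.50 cfs, occurring at the reading for t = 13:30.

Q_p = 110.50 cfs at t = 13:30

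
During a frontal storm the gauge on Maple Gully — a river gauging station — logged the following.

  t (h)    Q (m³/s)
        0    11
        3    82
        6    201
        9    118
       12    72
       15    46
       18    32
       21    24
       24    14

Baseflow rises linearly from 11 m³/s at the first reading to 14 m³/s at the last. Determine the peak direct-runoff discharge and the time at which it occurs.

Subtracting baseflow gives direct-runoff ordinates: 0.00, 70.62, 189.25, 105.88, 59.50, 33.12, 18.75, 10.38, 0.00 m³/s.
The maximum is 189.25 m³/s, occurring at the reading for t = 6 h.

Q_p = 189.25 m³/s at t = 6 h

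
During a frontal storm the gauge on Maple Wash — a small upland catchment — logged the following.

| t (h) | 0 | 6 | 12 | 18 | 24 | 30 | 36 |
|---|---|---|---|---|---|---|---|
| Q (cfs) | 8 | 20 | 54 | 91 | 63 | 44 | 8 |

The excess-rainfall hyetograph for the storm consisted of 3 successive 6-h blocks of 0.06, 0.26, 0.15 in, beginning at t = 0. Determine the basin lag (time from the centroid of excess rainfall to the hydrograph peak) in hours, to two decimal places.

t_L ≈ 7.85 h

Centroid of excess rainfall: t_c = Σ P_i·t̄_i / ΣP_i = 10.1489 h (block centres at 3, 9, 15 h).
Hydrograph peak occurs at t = 18 h, so basin lag t_L = 18 − 10.1489 = 7.85 h.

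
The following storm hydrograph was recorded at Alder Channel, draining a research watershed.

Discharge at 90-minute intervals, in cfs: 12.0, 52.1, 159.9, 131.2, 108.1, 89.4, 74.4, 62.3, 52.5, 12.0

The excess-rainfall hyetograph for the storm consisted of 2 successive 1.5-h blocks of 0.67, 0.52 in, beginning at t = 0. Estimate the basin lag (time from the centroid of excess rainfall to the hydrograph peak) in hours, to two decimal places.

Centroid of excess rainfall: t_c = Σ P_i·t̄_i / ΣP_i = 1.4055 h (block centres at 0.75, 2.25 h).
Hydrograph peak occurs at t = 3 h, so basin lag t_L = 3 − 1.4055 = 1.59 h.

t_L ≈ 1.59 h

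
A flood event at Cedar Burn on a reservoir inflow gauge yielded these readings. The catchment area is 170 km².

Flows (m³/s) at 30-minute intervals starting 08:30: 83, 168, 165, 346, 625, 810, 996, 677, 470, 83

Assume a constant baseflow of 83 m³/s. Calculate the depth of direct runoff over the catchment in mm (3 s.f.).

d ≈ 38.0 mm

Direct runoff: 0.0, 85.0, 82.0, 263.0, 542.0, 727.0, 913.0, 594.0, 387.0, 0.0 m³/s; ΣQ_DR = 3593 m³/s.
V = ΣQ_DR · Δt = 3593 × 1800 s = 6.467 × 10^6 m³.
Over A = 170 km², depth = V / A = 38.0 mm.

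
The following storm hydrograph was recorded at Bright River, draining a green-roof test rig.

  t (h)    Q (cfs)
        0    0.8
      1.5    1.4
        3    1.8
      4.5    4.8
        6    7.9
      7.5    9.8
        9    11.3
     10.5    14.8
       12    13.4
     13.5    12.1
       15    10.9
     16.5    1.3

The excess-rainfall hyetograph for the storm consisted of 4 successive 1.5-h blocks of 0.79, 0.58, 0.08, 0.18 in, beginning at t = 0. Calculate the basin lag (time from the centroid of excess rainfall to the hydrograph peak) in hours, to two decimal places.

Centroid of excess rainfall: t_c = Σ P_i·t̄_i / ΣP_i = 1.9279 h (block centres at 0.75, 2.25, 3.75, 5.25 h).
Hydrograph peak occurs at t = 10.5 h, so basin lag t_L = 10.5 − 1.9279 = 8.57 h.

t_L ≈ 8.57 h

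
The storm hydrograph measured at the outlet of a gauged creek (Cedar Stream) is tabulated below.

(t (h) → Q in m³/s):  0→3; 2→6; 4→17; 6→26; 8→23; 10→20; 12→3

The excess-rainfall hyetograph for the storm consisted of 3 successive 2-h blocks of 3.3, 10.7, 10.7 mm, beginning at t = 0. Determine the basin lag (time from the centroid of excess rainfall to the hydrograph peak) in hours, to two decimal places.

t_L ≈ 2.40 h

Centroid of excess rainfall: t_c = Σ P_i·t̄_i / ΣP_i = 3.5992 h (block centres at 1, 3, 5 h).
Hydrograph peak occurs at t = 6 h, so basin lag t_L = 6 − 3.5992 = 2.40 h.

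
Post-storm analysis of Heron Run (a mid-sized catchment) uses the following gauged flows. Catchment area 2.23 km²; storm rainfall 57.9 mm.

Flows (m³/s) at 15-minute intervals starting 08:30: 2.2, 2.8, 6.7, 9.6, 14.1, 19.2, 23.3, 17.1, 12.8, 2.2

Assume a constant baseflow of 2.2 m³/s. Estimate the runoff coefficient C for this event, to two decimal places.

ΣQ_DR = 88.00 m³/s; V = ΣQ_DR·Δt = 79200 m³.
Runoff depth d = V / A = 35.52 mm.
C = d / P = 35.52 / 57.9 = 0.61.

C ≈ 0.61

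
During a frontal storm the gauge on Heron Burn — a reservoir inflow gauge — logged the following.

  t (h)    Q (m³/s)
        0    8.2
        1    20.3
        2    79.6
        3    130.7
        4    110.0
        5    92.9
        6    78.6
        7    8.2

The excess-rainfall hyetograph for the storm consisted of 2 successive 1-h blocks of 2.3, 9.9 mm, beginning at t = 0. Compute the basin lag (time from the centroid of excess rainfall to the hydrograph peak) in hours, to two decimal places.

t_L ≈ 1.69 h

Centroid of excess rainfall: t_c = Σ P_i·t̄_i / ΣP_i = 1.3115 h (block centres at 0.5, 1.5 h).
Hydrograph peak occurs at t = 3 h, so basin lag t_L = 3 − 1.3115 = 1.69 h.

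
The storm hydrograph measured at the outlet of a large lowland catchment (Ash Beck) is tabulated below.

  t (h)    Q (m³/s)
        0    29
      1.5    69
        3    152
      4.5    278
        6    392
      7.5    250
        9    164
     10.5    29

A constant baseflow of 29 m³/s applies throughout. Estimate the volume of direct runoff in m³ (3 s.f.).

Direct-runoff ordinates (Q − Q_b): 0.0, 40.0, 123.0, 249.0, 363.0, 221.0, 135.0, 0.0 m³/s.
ΣQ_DR = 1131 m³/s.
With Δt = 1.5 h = 5400 s, V = ΣQ_DR · Δt = 1131 × 5400 = 6.11 × 10^6 m³.

V ≈ 6.11 × 10^6 m³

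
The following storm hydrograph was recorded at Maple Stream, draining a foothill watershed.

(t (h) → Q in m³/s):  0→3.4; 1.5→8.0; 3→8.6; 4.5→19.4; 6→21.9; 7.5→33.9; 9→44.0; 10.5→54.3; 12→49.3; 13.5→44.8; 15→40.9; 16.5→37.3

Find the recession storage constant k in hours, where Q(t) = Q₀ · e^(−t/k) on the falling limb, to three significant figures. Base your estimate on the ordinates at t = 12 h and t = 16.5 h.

On the falling limb, Q drops from 49.3 to 37.3 m³/s between t = 12 h and t = 16.5 h (Δt = 4.5 h).
k = −Δt / ln(Q₂/Q₁) = −4.5 / ln(37.3/49.3) = 16.1 h.

k ≈ 16.1 h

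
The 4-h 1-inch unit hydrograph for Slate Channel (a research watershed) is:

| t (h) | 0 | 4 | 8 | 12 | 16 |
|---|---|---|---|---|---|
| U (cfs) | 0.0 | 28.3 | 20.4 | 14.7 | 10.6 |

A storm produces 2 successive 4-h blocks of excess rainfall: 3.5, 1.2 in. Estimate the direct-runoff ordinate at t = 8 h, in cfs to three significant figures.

By discrete convolution, Q_j = Σ (P_i / 1 in) · U_{j−i}.
At t = 8 h (j=2): Q = (3.5/1)·20.4 + (1.2/1)·28.3 = 105 cfs.

Q ≈ 105 cfs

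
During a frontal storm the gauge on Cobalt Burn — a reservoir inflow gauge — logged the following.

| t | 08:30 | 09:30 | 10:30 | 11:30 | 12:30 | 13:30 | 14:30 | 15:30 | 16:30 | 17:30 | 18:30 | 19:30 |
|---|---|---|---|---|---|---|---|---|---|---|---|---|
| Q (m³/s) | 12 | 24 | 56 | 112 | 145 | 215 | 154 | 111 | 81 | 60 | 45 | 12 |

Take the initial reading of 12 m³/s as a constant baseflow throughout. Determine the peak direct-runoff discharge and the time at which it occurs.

Subtracting baseflow gives direct-runoff ordinates: 0.0, 12.0, 44.0, 100.0, 133.0, 203.0, 142.0, 99.0, 69.0, 48.0, 33.0, 0.0 m³/s.
The maximum is 203.0 m³/s, occurring at the reading for t = 13:30.

Q_p = 203.0 m³/s at t = 13:30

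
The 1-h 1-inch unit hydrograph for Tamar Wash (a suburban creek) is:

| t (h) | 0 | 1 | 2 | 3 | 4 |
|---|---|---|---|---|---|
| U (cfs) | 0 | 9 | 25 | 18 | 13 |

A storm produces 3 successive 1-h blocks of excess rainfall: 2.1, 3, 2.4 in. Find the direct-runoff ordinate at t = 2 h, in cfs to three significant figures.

By discrete convolution, Q_j = Σ (P_i / 1 in) · U_{j−i}.
At t = 2 h (j=2): Q = (2.1/1)·25 + (3/1)·9 + (2.4/1)·0 = 79.5 cfs.

Q ≈ 79.5 cfs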